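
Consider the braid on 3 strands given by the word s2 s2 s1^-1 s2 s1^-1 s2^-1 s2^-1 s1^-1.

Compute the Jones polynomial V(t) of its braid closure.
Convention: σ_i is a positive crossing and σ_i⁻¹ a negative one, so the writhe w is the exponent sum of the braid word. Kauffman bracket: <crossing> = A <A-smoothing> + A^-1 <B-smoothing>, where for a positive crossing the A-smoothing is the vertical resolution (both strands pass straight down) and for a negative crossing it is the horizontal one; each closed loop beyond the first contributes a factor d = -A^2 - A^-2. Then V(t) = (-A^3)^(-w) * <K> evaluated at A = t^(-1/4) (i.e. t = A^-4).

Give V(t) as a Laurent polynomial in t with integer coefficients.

Braid: s2 s2 s1^-1 s2 s1^-1 s2^-1 s2^-1 s1^-1 on 3 strands, 8 crossings.
Writhe w = (#positive) - (#negative) = 3 - 5 = -2.
Enumerate smoothing states for the bracket polynomial. There are 2^8 = 256 states.
Each crossing splits two ways (0=vertical, 1=horizontal). The state's weight is A^(#A-smoothings - #B-smoothings) * d^(loops - 1).
Tabulate the states by total A-exponent and number of loops L (A-exp: L × count):
  A^8: L=4 ×1
  A^6: L=3 ×8
  A^4: L=2 ×23, L=4 ×5
  A^2: L=1 ×22, L=3 ×33, L=5 ×1
  A^0: L=2 ×52, L=4 ×18
  A^-2: L=1 ×13, L=3 ×37, L=5 ×6
  A^-4: L=2 ×14, L=4 ×13, L=6 ×1
  A^-6: L=3 ×6, L=5 ×2
  A^-8: L=4 ×1
Each group contributes A^e * Σ count * d^(L-1):
Powers of d = -A^2 - A^-2: d^2 = A^4 + 2 + A^-4; d^3 = -A^6 - 3*A^2 - 3*A^-2 - A^-6; d^4 = A^8 + 4*A^4 + 6 + 4*A^-4 + A^-8; d^5 = -A^10 - 5*A^6 - 10*A^2 - 10*A^-2 - 5*A^-6 - A^-10.
  A^8 * (d^3) = -A^14 - 3*A^10 - 3*A^6 - A^2
  A^6 * (8*d^2) = 8*A^10 + 16*A^6 + 8*A^2
  A^4 * (23*d + 5*d^3) = -5*A^10 - 38*A^6 - 38*A^2 - 5*A^-2
  A^2 * (22 + 33*d^2 + d^4) = A^10 + 37*A^6 + 94*A^2 + 37*A^-2 + A^-6
  A^0 * (52*d + 18*d^3) = -18*A^6 - 106*A^2 - 106*A^-2 - 18*A^-6
  A^-2 * (13 + 37*d^2 + 6*d^4) = 6*A^6 + 61*A^2 + 123*A^-2 + 61*A^-6 + 6*A^-10
  A^-4 * (14*d + 13*d^3 + d^5) = -A^6 - 18*A^2 - 63*A^-2 - 63*A^-6 - 18*A^-10 - A^-14
  A^-6 * (6*d^2 + 2*d^4) = 2*A^2 + 14*A^-2 + 24*A^-6 + 14*A^-10 + 2*A^-14
  A^-8 * (d^3) = -A^-2 - 3*A^-6 - 3*A^-10 - A^-14
Summing the groups: <K> = -A^14 + A^10 - A^6 + 2*A^2 - A^-2 + 2*A^-6 - A^-10
Normalise by the writhe: (-A^3)^(-w) = (-A^3)^(2) = A^6, so f(A) = A^6 * <K> = -A^20 + A^16 - A^12 + 2*A^8 - A^4 + 2 - A^-4.
Substitute A = t^(-1/4), i.e. A^e → t^(-e/4): V(t) = -t + 2 - t^-1 + 2*t^-2 - t^-3 + t^-4 - t^-5

Answer: -t + 2 - t^-1 + 2*t^-2 - t^-3 + t^-4 - t^-5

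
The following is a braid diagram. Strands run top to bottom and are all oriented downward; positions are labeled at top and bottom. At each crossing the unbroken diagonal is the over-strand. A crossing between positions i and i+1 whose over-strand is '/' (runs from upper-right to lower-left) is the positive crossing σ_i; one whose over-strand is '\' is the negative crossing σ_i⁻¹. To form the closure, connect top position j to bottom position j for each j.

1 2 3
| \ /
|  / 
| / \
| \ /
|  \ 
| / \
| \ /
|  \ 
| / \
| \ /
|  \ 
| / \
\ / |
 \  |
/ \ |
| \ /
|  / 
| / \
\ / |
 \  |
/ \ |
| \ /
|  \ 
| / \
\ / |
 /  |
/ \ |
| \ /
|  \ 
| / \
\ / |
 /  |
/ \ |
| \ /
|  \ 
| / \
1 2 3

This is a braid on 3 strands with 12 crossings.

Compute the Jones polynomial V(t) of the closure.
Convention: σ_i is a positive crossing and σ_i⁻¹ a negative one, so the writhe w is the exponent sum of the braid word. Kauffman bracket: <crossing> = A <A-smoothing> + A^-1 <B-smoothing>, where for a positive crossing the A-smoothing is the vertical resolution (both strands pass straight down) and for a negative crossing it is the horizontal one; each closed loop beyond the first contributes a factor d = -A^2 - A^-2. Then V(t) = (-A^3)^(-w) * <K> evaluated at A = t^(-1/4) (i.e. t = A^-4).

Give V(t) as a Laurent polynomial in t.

Reading the diagram top to bottom ('/'-over between positions i,i+1 = s_i, '\'-over = s_i^-1): braid word = s2 s2^-1 s2^-1 s2^-1 s1^-1 s2 s1^-1 s2^-1 s1 s2^-1 s1 s2^-1.
The presented braid s2 s2^-1 s2^-1 s2^-1 s1^-1 s2 s1^-1 s2^-1 s1 s2^-1 s1 s2^-1 on 3 strands reduces by inverse Markov moves (closure unchanged at each step):
  Deconjugate: the word is γ·β·γ⁻¹ with γ = s2 (prefix) and γ⁻¹ = s2^-1 (suffix); strip both.
Reduced to β = s2^-1 s2^-1 s2^-1 s1^-1 s2 s1^-1 s2^-1 s1 s2^-1 s1 on 3 strands, 10 crossings.
Compute on β:
Braid: s2^-1 s2^-1 s2^-1 s1^-1 s2 s1^-1 s2^-1 s1 s2^-1 s1 on 3 strands, 10 crossings.
Writhe w = (#positive) - (#negative) = 3 - 7 = -4.
Enumerate smoothing states for the bracket polynomial. There are 2^10 = 1024 states.
Each crossing splits two ways (0=vertical, 1=horizontal). The state's weight is A^(#A-smoothings - #B-smoothings) * d^(loops - 1).
Tabulate the states by total A-exponent and number of loops L (A-exp: L × count):
  A^10: L=6 ×1
  A^8: L=5 ×10
  A^6: L=4 ×41, L=6 ×4
  A^4: L=3 ×88, L=5 ×31, L=7 ×1
  A^2: L=2 ×102, L=4 ×99, L=6 ×9
  A^0: L=1 ×54, L=3 ×162, L=5 ×36
  A^-2: L=2 ×134, L=4 ×74, L=6 ×2
  A^-4: L=1 ×30, L=3 ×82, L=5 ×8
  A^-6: L=2 ×32, L=4 ×13
  A^-8: L=1 ×3, L=3 ×7
  A^-10: L=2 ×1
Each group contributes A^e * Σ count * d^(L-1):
Powers of d = -A^2 - A^-2: d^2 = A^4 + 2 + A^-4; d^3 = -A^6 - 3*A^2 - 3*A^-2 - A^-6; d^4 = A^8 + 4*A^4 + 6 + 4*A^-4 + A^-8; d^5 = -A^10 - 5*A^6 - 10*A^2 - 10*A^-2 - 5*A^-6 - A^-10; d^6 = A^12 + 6*A^8 + 15*A^4 + 20 + 15*A^-4 + 6*A^-8 + A^-12.
  A^10 * (d^5) = -A^20 - 5*A^16 - 10*A^12 - 10*A^8 - 5*A^4 - 1
  A^8 * (10*d^4) = 10*A^16 + 40*A^12 + 60*A^8 + 40*A^4 + 10
  A^6 * (41*d^3 + 4*d^5) = -4*A^16 - 61*A^12 - 163*A^8 - 163*A^4 - 61 - 4*A^-4
  A^4 * (88*d^2 + 31*d^4 + d^6) = A^16 + 37*A^12 + 227*A^8 + 382*A^4 + 227 + 37*A^-4 + A^-8
  A^2 * (102*d + 99*d^3 + 9*d^5) = -9*A^12 - 144*A^8 - 489*A^4 - 489 - 144*A^-4 - 9*A^-8
  A^0 * (54 + 162*d^2 + 36*d^4) = 36*A^8 + 306*A^4 + 594 + 306*A^-4 + 36*A^-8
  A^-2 * (134*d + 74*d^3 + 2*d^5) = -2*A^8 - 84*A^4 - 376 - 376*A^-4 - 84*A^-8 - 2*A^-12
  A^-4 * (30 + 82*d^2 + 8*d^4) = 8*A^4 + 114 + 242*A^-4 + 114*A^-8 + 8*A^-12
  A^-6 * (32*d + 13*d^3) = -13 - 71*A^-4 - 71*A^-8 - 13*A^-12
  A^-8 * (3 + 7*d^2) = 7*A^-4 + 17*A^-8 + 7*A^-12
  A^-10 * (d) = -A^-8 - A^-12
Summing the groups: <K> = -A^20 + 2*A^16 - 3*A^12 + 4*A^8 - 5*A^4 + 5 - 3*A^-4 + 3*A^-8 - A^-12
Normalise by the writhe: (-A^3)^(-w) = (-A^3)^(4) = A^12, so f(A) = A^12 * <K> = -A^32 + 2*A^28 - 3*A^24 + 4*A^20 - 5*A^16 + 5*A^12 - 3*A^8 + 3*A^4 - 1.
Substitute A = t^(-1/4), i.e. A^e → t^(-e/4): V(t) = -1 + 3*t^-1 - 3*t^-2 + 5*t^-3 - 5*t^-4 + 4*t^-5 - 3*t^-6 + 2*t^-7 - t^-8

Answer: -1 + 3*t^-1 - 3*t^-2 + 5*t^-3 - 5*t^-4 + 4*t^-5 - 3*t^-6 + 2*t^-7 - t^-8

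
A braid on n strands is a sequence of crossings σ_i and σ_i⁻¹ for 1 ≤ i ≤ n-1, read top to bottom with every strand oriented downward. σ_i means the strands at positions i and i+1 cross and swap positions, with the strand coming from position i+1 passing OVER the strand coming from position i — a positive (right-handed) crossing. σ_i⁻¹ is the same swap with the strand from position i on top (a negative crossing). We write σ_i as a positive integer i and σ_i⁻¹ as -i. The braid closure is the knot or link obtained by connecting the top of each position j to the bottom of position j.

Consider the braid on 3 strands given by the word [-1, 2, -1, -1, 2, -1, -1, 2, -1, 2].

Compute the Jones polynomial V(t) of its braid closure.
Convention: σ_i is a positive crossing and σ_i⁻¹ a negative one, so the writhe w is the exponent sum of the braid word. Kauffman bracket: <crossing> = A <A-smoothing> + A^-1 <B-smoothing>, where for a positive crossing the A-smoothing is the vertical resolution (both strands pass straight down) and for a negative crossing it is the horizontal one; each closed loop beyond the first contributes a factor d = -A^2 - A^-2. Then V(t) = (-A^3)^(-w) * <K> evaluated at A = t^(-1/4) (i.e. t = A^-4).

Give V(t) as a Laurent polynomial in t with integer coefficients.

t^3 - 4*t^2 + 8*t - 11 + 15*t^-1 - 16*t^-2 + 15*t^-3 - 12*t^-4 + 8*t^-5 - 4*t^-6 + t^-7

Derivation:
Braid: s1^-1 s2 s1^-1 s1^-1 s2 s1^-1 s1^-1 s2 s1^-1 s2 on 3 strands, 10 crossings.
Writhe w = (#positive) - (#negative) = 4 - 6 = -2.
State-sum expansion of <K>. There are 2^10 = 1024 states.
Smooth each crossing (0=||, 1=⌣⌢); contribution A^(Σ sign_k(1-2s_k)) * d^(L-1).
Tabulate the states by total A-exponent and number of loops L (A-exp: L × count):
  A^10: L=7 ×1
  A^8: L=6 ×10
  A^6: L=5 ×45
  A^4: L=4 ×118, L=6 ×2
  A^2: L=3 ×193, L=5 ×17
  A^0: L=2 ×192, L=4 ×59, L=6 ×1
  A^-2: L=1 ×95, L=3 ×108, L=5 ×7
  A^-4: L=2 ×95, L=4 ×25
  A^-6: L=3 ×43, L=5 ×2
  A^-8: L=4 ×10
  A^-10: L=5 ×1
Each group contributes A^e * Σ count * d^(L-1):
Powers of d = -A^2 - A^-2: d^2 = A^4 + 2 + A^-4; d^3 = -A^6 - 3*A^2 - 3*A^-2 - A^-6; d^4 = A^8 + 4*A^4 + 6 + 4*A^-4 + A^-8; d^5 = -A^10 - 5*A^6 - 10*A^2 - 10*A^-2 - 5*A^-6 - A^-10; d^6 = A^12 + 6*A^8 + 15*A^4 + 20 + 15*A^-4 + 6*A^-8 + A^-12.
  A^10 * (d^6) = A^22 + 6*A^18 + 15*A^14 + 20*A^10 + 15*A^6 + 6*A^2 + A^-2
  A^8 * (10*d^5) = -10*A^18 - 50*A^14 - 100*A^10 - 100*A^6 - 50*A^2 - 10*A^-2
  A^6 * (45*d^4) = 45*A^14 + 180*A^10 + 270*A^6 + 180*A^2 + 45*A^-2
  A^4 * (118*d^3 + 2*d^5) = -2*A^14 - 128*A^10 - 374*A^6 - 374*A^2 - 128*A^-2 - 2*A^-6
  A^2 * (193*d^2 + 17*d^4) = 17*A^10 + 261*A^6 + 488*A^2 + 261*A^-2 + 17*A^-6
  A^0 * (192*d + 59*d^3 + d^5) = -A^10 - 64*A^6 - 379*A^2 - 379*A^-2 - 64*A^-6 - A^-10
  A^-2 * (95 + 108*d^2 + 7*d^4) = 7*A^6 + 136*A^2 + 353*A^-2 + 136*A^-6 + 7*A^-10
  A^-4 * (95*d + 25*d^3) = -25*A^2 - 170*A^-2 - 170*A^-6 - 25*A^-10
  A^-6 * (43*d^2 + 2*d^4) = 2*A^2 + 51*A^-2 + 98*A^-6 + 51*A^-10 + 2*A^-14
  A^-8 * (10*d^3) = -10*A^-2 - 30*A^-6 - 30*A^-10 - 10*A^-14
  A^-10 * (d^4) = A^-2 + 4*A^-6 + 6*A^-10 + 4*A^-14 + A^-18
Summing the groups: <K> = A^22 - 4*A^18 + 8*A^14 - 12*A^10 + 15*A^6 - 16*A^2 + 15*A^-2 - 11*A^-6 + 8*A^-10 - 4*A^-14 + A^-18
Normalise by the writhe: (-A^3)^(-w) = (-A^3)^(2) = A^6, so f(A) = A^6 * <K> = A^28 - 4*A^24 + 8*A^20 - 12*A^16 + 15*A^12 - 16*A^8 + 15*A^4 - 11 + 8*A^-4 - 4*A^-8 + A^-12.
Substitute A = t^(-1/4), i.e. A^e → t^(-e/4): V(t) = t^3 - 4*t^2 + 8*t - 11 + 15*t^-1 - 16*t^-2 + 15*t^-3 - 12*t^-4 + 8*t^-5 - 4*t^-6 + t^-7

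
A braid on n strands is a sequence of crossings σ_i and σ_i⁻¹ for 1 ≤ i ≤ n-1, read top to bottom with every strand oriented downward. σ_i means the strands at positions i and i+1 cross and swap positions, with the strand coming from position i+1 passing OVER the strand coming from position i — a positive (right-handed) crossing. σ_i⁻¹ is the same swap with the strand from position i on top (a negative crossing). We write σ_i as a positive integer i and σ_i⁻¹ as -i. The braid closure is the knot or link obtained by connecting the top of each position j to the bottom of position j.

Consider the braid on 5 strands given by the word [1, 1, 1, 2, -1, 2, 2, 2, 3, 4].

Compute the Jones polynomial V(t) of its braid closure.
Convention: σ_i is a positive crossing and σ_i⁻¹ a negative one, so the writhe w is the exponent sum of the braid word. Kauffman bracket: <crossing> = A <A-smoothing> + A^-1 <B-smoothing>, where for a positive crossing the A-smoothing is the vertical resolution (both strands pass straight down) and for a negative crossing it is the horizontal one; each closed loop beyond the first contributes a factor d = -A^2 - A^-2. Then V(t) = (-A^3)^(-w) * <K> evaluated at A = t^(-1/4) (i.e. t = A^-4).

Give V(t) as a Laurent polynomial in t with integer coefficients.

-t^9 + 2*t^8 - 3*t^7 + 3*t^6 - 3*t^5 + 3*t^4 - t^3 + t^2

Derivation:
The presented braid s1 s1 s1 s2 s1^-1 s2 s2 s2 s3 s4 on 5 strands reduces by inverse Markov moves (closure unchanged at each step):
  Destabilize: the word has the form β·s4 where s4 occurs only as the final letter (β ∈ B_4); drop it and the last strand → 4 strands.
  Destabilize: the word has the form β·s3 where s3 occurs only as the final letter (β ∈ B_3); drop it and the last strand → 3 strands.
Reduced to β = s1 s1 s1 s2 s1^-1 s2 s2 s2 on 3 strands, 8 crossings.
Compute on β:
Braid: s1 s1 s1 s2 s1^-1 s2 s2 s2 on 3 strands, 8 crossings.
Writhe w = (#positive) - (#negative) = 7 - 1 = 6.
State-sum expansion of <K>. There are 2^8 = 256 states.
For each crossing: s=0 is the vertical smoothing, s=1 horizontal. Crossing k contributes A^(sign_k * (1 - 2*s_k)); loop factor d = -A^2 - A^-2.
Tabulate the states by total A-exponent and number of loops L (A-exp: L × count):
  A^8: L=2 ×1
  A^6: L=1 ×4, L=3 ×4
  A^4: L=2 ×25, L=4 ×3
  A^2: L=1 ×21, L=3 ×34, L=5 ×1
  A^0: L=2 ×48, L=4 ×22
  A^-2: L=3 ×49, L=5 ×7
  A^-4: L=4 ×27, L=6 ×1
  A^-6: L=5 ×8
  A^-8: L=6 ×1
Each group contributes A^e * Σ count * d^(L-1):
Powers of d = -A^2 - A^-2: d^2 = A^4 + 2 + A^-4; d^3 = -A^6 - 3*A^2 - 3*A^-2 - A^-6; d^4 = A^8 + 4*A^4 + 6 + 4*A^-4 + A^-8; d^5 = -A^10 - 5*A^6 - 10*A^2 - 10*A^-2 - 5*A^-6 - A^-10.
  A^8 * (d) = -A^10 - A^6
  A^6 * (4 + 4*d^2) = 4*A^10 + 12*A^6 + 4*A^2
  A^4 * (25*d + 3*d^3) = -3*A^10 - 34*A^6 - 34*A^2 - 3*A^-2
  A^2 * (21 + 34*d^2 + d^4) = A^10 + 38*A^6 + 95*A^2 + 38*A^-2 + A^-6
  A^0 * (48*d + 22*d^3) = -22*A^6 - 114*A^2 - 114*A^-2 - 22*A^-6
  A^-2 * (49*d^2 + 7*d^4) = 7*A^6 + 77*A^2 + 140*A^-2 + 77*A^-6 + 7*A^-10
  A^-4 * (27*d^3 + d^5) = -A^6 - 32*A^2 - 91*A^-2 - 91*A^-6 - 32*A^-10 - A^-14
  A^-6 * (8*d^4) = 8*A^2 + 32*A^-2 + 48*A^-6 + 32*A^-10 + 8*A^-14
  A^-8 * (d^5) = -A^2 - 5*A^-2 - 10*A^-6 - 10*A^-10 - 5*A^-14 - A^-18
Summing the groups: <K> = A^10 - A^6 + 3*A^2 - 3*A^-2 + 3*A^-6 - 3*A^-10 + 2*A^-14 - A^-18
Normalise by the writhe: (-A^3)^(-w) = (-A^3)^(-6) = A^-18, so f(A) = A^-18 * <K> = A^-8 - A^-12 + 3*A^-16 - 3*A^-20 + 3*A^-24 - 3*A^-28 + 2*A^-32 - A^-36.
Substitute A = t^(-1/4), i.e. A^e → t^(-e/4): V(t) = -t^9 + 2*t^8 - 3*t^7 + 3*t^6 - 3*t^5 + 3*t^4 - t^3 + t^2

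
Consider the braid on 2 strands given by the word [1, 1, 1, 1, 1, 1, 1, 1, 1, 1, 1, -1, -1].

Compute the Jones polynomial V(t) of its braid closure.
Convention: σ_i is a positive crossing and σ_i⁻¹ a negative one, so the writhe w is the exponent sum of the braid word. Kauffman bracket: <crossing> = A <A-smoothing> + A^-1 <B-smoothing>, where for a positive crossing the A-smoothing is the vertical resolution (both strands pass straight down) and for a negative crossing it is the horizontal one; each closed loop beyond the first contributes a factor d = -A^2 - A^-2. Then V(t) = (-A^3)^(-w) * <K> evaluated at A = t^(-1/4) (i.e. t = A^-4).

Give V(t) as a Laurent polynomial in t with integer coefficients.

The presented braid s1 s1 s1 s1 s1 s1 s1 s1 s1 s1 s1 s1^-1 s1^-1 on 2 strands reduces by inverse Markov moves (closure unchanged at each step):
  Deconjugate: the word is γ·β·γ⁻¹ with γ = s1 s1 (prefix) and γ⁻¹ = s1^-1 s1^-1 (suffix); strip both.
Reduced to β = s1 s1 s1 s1 s1 s1 s1 s1 s1 on 2 strands, 9 crossings.
Compute on β:
Braid: s1 s1 s1 s1 s1 s1 s1 s1 s1 on 2 strands, 9 crossings.
Writhe w = (#positive) - (#negative) = 9 - 0 = 9.
Computing the Kauffman bracket via state sum. There are 2^9 = 512 states.
Smooth each crossing (0=||, 1=⌣⌢); contribution A^(Σ sign_k(1-2s_k)) * d^(L-1).
Tabulate the states by total A-exponent and number of loops L (A-exp: L × count):
  A^9: L=2 ×1
  A^7: L=1 ×9
  A^5: L=2 ×36
  A^3: L=3 ×84
  A^1: L=4 ×126
  A^-1: L=5 ×126
  A^-3: L=6 ×84
  A^-5: L=7 ×36
  A^-7: L=8 ×9
  A^-9: L=9 ×1
Each group contributes A^e * Σ count * d^(L-1):
Powers of d = -A^2 - A^-2: d^2 = A^4 + 2 + A^-4; d^3 = -A^6 - 3*A^2 - 3*A^-2 - A^-6; d^4 = A^8 + 4*A^4 + 6 + 4*A^-4 + A^-8; d^5 = -A^10 - 5*A^6 - 10*A^2 - 10*A^-2 - 5*A^-6 - A^-10; d^6 = A^12 + 6*A^8 + 15*A^4 + 20 + 15*A^-4 + 6*A^-8 + A^-12; d^7 = -A^14 - 7*A^10 - 21*A^6 - 35*A^2 - 35*A^-2 - 21*A^-6 - 7*A^-10 - A^-14; d^8 = A^16 + 8*A^12 + 28*A^8 + 56*A^4 + 70 + 56*A^-4 + 28*A^-8 + 8*A^-12 + A^-16.
  A^9 * (d) = -A^11 - A^7
  A^7 * (9) = 9*A^7
  A^5 * (36*d) = -36*A^7 - 36*A^3
  A^3 * (84*d^2) = 84*A^7 + 168*A^3 + 84*A^-1
  A^1 * (126*d^3) = -126*A^7 - 378*A^3 - 378*A^-1 - 126*A^-5
  A^-1 * (126*d^4) = 126*A^7 + 504*A^3 + 756*A^-1 + 504*A^-5 + 126*A^-9
  A^-3 * (84*d^5) = -84*A^7 - 420*A^3 - 840*A^-1 - 840*A^-5 - 420*A^-9 - 84*A^-13
  A^-5 * (36*d^6) = 36*A^7 + 216*A^3 + 540*A^-1 + 720*A^-5 + 540*A^-9 + 216*A^-13 + 36*A^-17
  A^-7 * (9*d^7) = -9*A^7 - 63*A^3 - 189*A^-1 - 315*A^-5 - 315*A^-9 - 189*A^-13 - 63*A^-17 - 9*A^-21
  A^-9 * (d^8) = A^7 + 8*A^3 + 28*A^-1 + 56*A^-5 + 70*A^-9 + 56*A^-13 + 28*A^-17 + 8*A^-21 + A^-25
Summing the groups: <K> = -A^11 - A^3 + A^-1 - A^-5 + A^-9 - A^-13 + A^-17 - A^-21 + A^-25
Normalise by the writhe: (-A^3)^(-w) = (-A^3)^(-9) = -A^-27, so f(A) = -A^-27 * <K> = A^-16 + A^-24 - A^-28 + A^-32 - A^-36 + A^-40 - A^-44 + A^-48 - A^-52.
Substitute A = t^(-1/4), i.e. A^e → t^(-e/4): V(t) = -t^13 + t^12 - t^11 + t^10 - t^9 + t^8 - t^7 + t^6 + t^4

Answer: -t^13 + t^12 - t^11 + t^10 - t^9 + t^8 - t^7 + t^6 + t^4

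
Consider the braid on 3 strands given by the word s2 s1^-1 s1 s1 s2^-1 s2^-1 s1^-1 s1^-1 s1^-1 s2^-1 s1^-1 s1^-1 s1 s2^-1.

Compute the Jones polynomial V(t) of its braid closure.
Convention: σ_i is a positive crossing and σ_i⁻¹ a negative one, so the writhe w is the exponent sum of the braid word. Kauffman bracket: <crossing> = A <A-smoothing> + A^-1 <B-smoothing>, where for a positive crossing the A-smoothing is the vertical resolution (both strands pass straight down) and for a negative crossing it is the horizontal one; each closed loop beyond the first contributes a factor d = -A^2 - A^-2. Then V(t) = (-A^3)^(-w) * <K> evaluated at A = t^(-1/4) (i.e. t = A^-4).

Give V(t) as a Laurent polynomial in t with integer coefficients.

t^-2 + 2*t^-4 - 2*t^-5 + t^-6 - 2*t^-7 + t^-8

Derivation:
The presented braid s2 s1^-1 s1 s1 s2^-1 s2^-1 s1^-1 s1^-1 s1^-1 s2^-1 s1^-1 s1^-1 s1 s2^-1 on 3 strands reduces by inverse Markov moves (closure unchanged at each step):
  Deconjugate: the word is γ·β·γ⁻¹ with γ = s2 s1^-1 (prefix) and γ⁻¹ = s1 s2^-1 (suffix); strip both.
  Deconjugate: the word is γ·β·γ⁻¹ with γ = s1 s1 (prefix) and γ⁻¹ = s1^-1 s1^-1 (suffix); strip both.
Reduced to β = s2^-1 s2^-1 s1^-1 s1^-1 s1^-1 s2^-1 on 3 strands, 6 crossings.
Compute on β:
Braid: s2^-1 s2^-1 s1^-1 s1^-1 s1^-1 s2^-1 on 3 strands, 6 crossings.
Writhe w = (#positive) - (#negative) = 0 - 6 = -6.
Enumerate smoothing states for the bracket polynomial. There are 2^6 = 64 states.
For each crossing: s=0 is the vertical smoothing, s=1 horizontal. Crossing k contributes A^(sign_k * (1 - 2*s_k)); loop factor d = -A^2 - A^-2.
Tabulate the states by total A-exponent and number of loops L (A-exp: L × count):
  A^6: L=5 ×1
  A^4: L=4 ×6
  A^2: L=3 ×15
  A^0: L=2 ×18, L=4 ×2
  A^-2: L=1 ×9, L=3 ×6
  A^-4: L=2 ×6
  A^-6: L=3 ×1
Each group contributes A^e * Σ count * d^(L-1):
Powers of d = -A^2 - A^-2: d^2 = A^4 + 2 + A^-4; d^3 = -A^6 - 3*A^2 - 3*A^-2 - A^-6; d^4 = A^8 + 4*A^4 + 6 + 4*A^-4 + A^-8.
  A^6 * (d^4) = A^14 + 4*A^10 + 6*A^6 + 4*A^2 + A^-2
  A^4 * (6*d^3) = -6*A^10 - 18*A^6 - 18*A^2 - 6*A^-2
  A^2 * (15*d^2) = 15*A^6 + 30*A^2 + 15*A^-2
  A^0 * (18*d + 2*d^3) = -2*A^6 - 24*A^2 - 24*A^-2 - 2*A^-6
  A^-2 * (9 + 6*d^2) = 6*A^2 + 21*A^-2 + 6*A^-6
  A^-4 * (6*d) = -6*A^-2 - 6*A^-6
  A^-6 * (d^2) = A^-2 + 2*A^-6 + A^-10
Summing the groups: <K> = A^14 - 2*A^10 + A^6 - 2*A^2 + 2*A^-2 + A^-10
Normalise by the writhe: (-A^3)^(-w) = (-A^3)^(6) = A^18, so f(A) = A^18 * <K> = A^32 - 2*A^28 + A^24 - 2*A^20 + 2*A^16 + A^8.
Substitute A = t^(-1/4), i.e. A^e → t^(-e/4): V(t) = t^-2 + 2*t^-4 - 2*t^-5 + t^-6 - 2*t^-7 + t^-8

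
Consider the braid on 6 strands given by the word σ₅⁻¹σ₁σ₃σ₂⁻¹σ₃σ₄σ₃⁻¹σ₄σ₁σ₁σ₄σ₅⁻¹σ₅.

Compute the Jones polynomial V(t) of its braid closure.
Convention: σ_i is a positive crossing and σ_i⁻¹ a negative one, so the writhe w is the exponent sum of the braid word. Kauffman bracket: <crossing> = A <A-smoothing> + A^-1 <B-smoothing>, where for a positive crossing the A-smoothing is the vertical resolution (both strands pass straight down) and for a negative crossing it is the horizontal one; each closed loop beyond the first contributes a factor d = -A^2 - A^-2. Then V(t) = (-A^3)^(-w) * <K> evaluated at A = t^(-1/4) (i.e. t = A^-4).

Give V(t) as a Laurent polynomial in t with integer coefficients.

The presented braid s5^-1 s1 s3 s2^-1 s3 s4 s3^-1 s4 s1 s1 s4 s5^-1 s5 on 6 strands reduces by inverse Markov moves (closure unchanged at each step):
  Deconjugate: the word is γ·β·γ⁻¹ with γ = s5^-1 (prefix) and γ⁻¹ = s5 (suffix); strip both.
  Destabilize: the word has the form β·s5^-1 where s5^-1 occurs only as the final letter (β ∈ B_5); drop it and the last strand → 5 strands.
Reduced to β = s1 s3 s2^-1 s3 s4 s3^-1 s4 s1 s1 s4 on 5 strands, 10 crossings.
Compute on β:
Braid: s1 s3 s2^-1 s3 s4 s3^-1 s4 s1 s1 s4 on 5 strands, 10 crossings.
Writhe w = (#positive) - (#negative) = 8 - 2 = 6.
Computing the Kauffman bracket via state sum. There are 2^10 = 1024 states.
Smooth each crossing (0=||, 1=⌣⌢); contribution A^(Σ sign_k(1-2s_k)) * d^(L-1).
Tabulate the states by total A-exponent and number of loops L (A-exp: L × count):
  A^10: L=3 ×1
  A^8: L=2 ×6, L=4 ×4
  A^6: L=1 ×9, L=3 ×32, L=5 ×4
  A^4: L=2 ×70, L=4 ×49, L=6 ×1
  A^2: L=1 ×30, L=3 ×149, L=5 ×31
  A^0: L=2 ×99, L=4 ×144, L=6 ×9
  A^-2: L=3 ×136, L=5 ×73, L=7 ×1
  A^-4: L=4 ×101, L=6 ×19
  A^-6: L=5 ×43, L=7 ×2
  A^-8: L=6 ×10
  A^-10: L=7 ×1
Each group contributes A^e * Σ count * d^(L-1):
Powers of d = -A^2 - A^-2: d^2 = A^4 + 2 + A^-4; d^3 = -A^6 - 3*A^2 - 3*A^-2 - A^-6; d^4 = A^8 + 4*A^4 + 6 + 4*A^-4 + A^-8; d^5 = -A^10 - 5*A^6 - 10*A^2 - 10*A^-2 - 5*A^-6 - A^-10; d^6 = A^12 + 6*A^8 + 15*A^4 + 20 + 15*A^-4 + 6*A^-8 + A^-12.
  A^10 * (d^2) = A^14 + 2*A^10 + A^6
  A^8 * (6*d + 4*d^3) = -4*A^14 - 18*A^10 - 18*A^6 - 4*A^2
  A^6 * (9 + 32*d^2 + 4*d^4) = 4*A^14 + 48*A^10 + 97*A^6 + 48*A^2 + 4*A^-2
  A^4 * (70*d + 49*d^3 + d^5) = -A^14 - 54*A^10 - 227*A^6 - 227*A^2 - 54*A^-2 - A^-6
  A^2 * (30 + 149*d^2 + 31*d^4) = 31*A^10 + 273*A^6 + 514*A^2 + 273*A^-2 + 31*A^-6
  A^0 * (99*d + 144*d^3 + 9*d^5) = -9*A^10 - 189*A^6 - 621*A^2 - 621*A^-2 - 189*A^-6 - 9*A^-10
  A^-2 * (136*d^2 + 73*d^4 + d^6) = A^10 + 79*A^6 + 443*A^2 + 730*A^-2 + 443*A^-6 + 79*A^-10 + A^-14
  A^-4 * (101*d^3 + 19*d^5) = -19*A^6 - 196*A^2 - 493*A^-2 - 493*A^-6 - 196*A^-10 - 19*A^-14
  A^-6 * (43*d^4 + 2*d^6) = 2*A^6 + 55*A^2 + 202*A^-2 + 298*A^-6 + 202*A^-10 + 55*A^-14 + 2*A^-18
  A^-8 * (10*d^5) = -10*A^2 - 50*A^-2 - 100*A^-6 - 100*A^-10 - 50*A^-14 - 10*A^-18
  A^-10 * (d^6) = A^2 + 6*A^-2 + 15*A^-6 + 20*A^-10 + 15*A^-14 + 6*A^-18 + A^-22
Summing the groups: <K> = A^10 - A^6 + 3*A^2 - 3*A^-2 + 4*A^-6 - 4*A^-10 + 2*A^-14 - 2*A^-18 + A^-22
Normalise by the writhe: (-A^3)^(-w) = (-A^3)^(-6) = A^-18, so f(A) = A^-18 * <K> = A^-8 - A^-12 + 3*A^-16 - 3*A^-20 + 4*A^-24 - 4*A^-28 + 2*A^-32 - 2*A^-36 + A^-40.
Substitute A = t^(-1/4), i.e. A^e → t^(-e/4): V(t) = t^10 - 2*t^9 + 2*t^8 - 4*t^7 + 4*t^6 - 3*t^5 + 3*t^4 - t^3 + t^2

Answer: t^10 - 2*t^9 + 2*t^8 - 4*t^7 + 4*t^6 - 3*t^5 + 3*t^4 - t^3 + t^2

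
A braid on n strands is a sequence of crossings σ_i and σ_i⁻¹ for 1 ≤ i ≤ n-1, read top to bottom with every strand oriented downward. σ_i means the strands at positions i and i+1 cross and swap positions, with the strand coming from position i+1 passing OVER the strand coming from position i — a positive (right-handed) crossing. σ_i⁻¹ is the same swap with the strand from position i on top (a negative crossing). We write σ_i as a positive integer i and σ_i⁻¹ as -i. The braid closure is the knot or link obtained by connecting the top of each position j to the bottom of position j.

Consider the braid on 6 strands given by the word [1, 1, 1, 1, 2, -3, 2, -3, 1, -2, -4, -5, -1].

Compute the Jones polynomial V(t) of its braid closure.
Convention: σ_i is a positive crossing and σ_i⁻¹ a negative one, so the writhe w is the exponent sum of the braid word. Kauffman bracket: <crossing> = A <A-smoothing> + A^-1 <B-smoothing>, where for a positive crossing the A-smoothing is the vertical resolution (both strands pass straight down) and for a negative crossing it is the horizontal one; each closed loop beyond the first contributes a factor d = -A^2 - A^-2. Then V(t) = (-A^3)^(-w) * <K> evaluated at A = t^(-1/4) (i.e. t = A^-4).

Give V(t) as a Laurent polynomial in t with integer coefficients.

The presented braid s1 s1 s1 s1 s2 s3^-1 s2 s3^-1 s1 s2^-1 s4^-1 s5^-1 s1^-1 on 6 strands reduces by inverse Markov moves (closure unchanged at each step):
  Deconjugate: the word is γ·β·γ⁻¹ with γ = s1 (prefix) and γ⁻¹ = s1^-1 (suffix); strip both.
  Destabilize: the word has the form β·s5^-1 where s5^-1 occurs only as the final letter (β ∈ B_5); drop it and the last strand → 5 strands.
  Destabilize: the word has the form β·s4^-1 where s4^-1 occurs only as the final letter (β ∈ B_4); drop it and the last strand → 4 strands.
Reduced to β = s1 s1 s1 s2 s3^-1 s2 s3^-1 s1 s2^-1 on 4 strands, 9 crossings.
Compute on β:
Braid: s1 s1 s1 s2 s3^-1 s2 s3^-1 s1 s2^-1 on 4 strands, 9 crossings.
Writhe w = (#positive) - (#negative) = 6 - 3 = 3.
Enumerate smoothing states for the bracket polynomial. There are 2^9 = 512 states.
Smooth each crossing (0=||, 1=⌣⌢); contribution A^(Σ sign_k(1-2s_k)) * d^(L-1).
Tabulate the states by total A-exponent and number of loops L (A-exp: L × count):
  A^9: L=3 ×1
  A^7: L=2 ×7, L=4 ×2
  A^5: L=1 ×12, L=3 ×24
  A^3: L=2 ×66, L=4 ×18
  A^1: L=1 ×35, L=3 ×84, L=5 ×7
  A^-1: L=2 ×73, L=4 ×52, L=6 ×1
  A^-3: L=3 ×68, L=5 ×16
  A^-5: L=4 ×34, L=6 ×2
  A^-7: L=5 ×9
  A^-9: L=6 ×1
Each group contributes A^e * Σ count * d^(L-1):
Powers of d = -A^2 - A^-2: d^2 = A^4 + 2 + A^-4; d^3 = -A^6 - 3*A^2 - 3*A^-2 - A^-6; d^4 = A^8 + 4*A^4 + 6 + 4*A^-4 + A^-8; d^5 = -A^10 - 5*A^6 - 10*A^2 - 10*A^-2 - 5*A^-6 - A^-10.
  A^9 * (d^2) = A^13 + 2*A^9 + A^5
  A^7 * (7*d + 2*d^3) = -2*A^13 - 13*A^9 - 13*A^5 - 2*A
  A^5 * (12 + 24*d^2) = 24*A^9 + 60*A^5 + 24*A
  A^3 * (66*d + 18*d^3) = -18*A^9 - 120*A^5 - 120*A - 18*A^-3
  A^1 * (35 + 84*d^2 + 7*d^4) = 7*A^9 + 112*A^5 + 245*A + 112*A^-3 + 7*A^-7
  A^-1 * (73*d + 52*d^3 + d^5) = -A^9 - 57*A^5 - 239*A - 239*A^-3 - 57*A^-7 - A^-11
  A^-3 * (68*d^2 + 16*d^4) = 16*A^5 + 132*A + 232*A^-3 + 132*A^-7 + 16*A^-11
  A^-5 * (34*d^3 + 2*d^5) = -2*A^5 - 44*A - 122*A^-3 - 122*A^-7 - 44*A^-11 - 2*A^-15
  A^-7 * (9*d^4) = 9*A + 36*A^-3 + 54*A^-7 + 36*A^-11 + 9*A^-15
  A^-9 * (d^5) = -A - 5*A^-3 - 10*A^-7 - 10*A^-11 - 5*A^-15 - A^-19
Summing the groups: <K> = -A^13 + A^9 - 3*A^5 + 4*A - 4*A^-3 + 4*A^-7 - 3*A^-11 + 2*A^-15 - A^-19
Normalise by the writhe: (-A^3)^(-w) = (-A^3)^(-3) = -A^-9, so f(A) = -A^-9 * <K> = A^4 - 1 + 3*A^-4 - 4*A^-8 + 4*A^-12 - 4*A^-16 + 3*A^-20 - 2*A^-24 + A^-28.
Substitute A = t^(-1/4), i.e. A^e → t^(-e/4): V(t) = t^7 - 2*t^6 + 3*t^5 - 4*t^4 + 4*t^3 - 4*t^2 + 3*t - 1 + t^-1

Answer: t^7 - 2*t^6 + 3*t^5 - 4*t^4 + 4*t^3 - 4*t^2 + 3*t - 1 + t^-1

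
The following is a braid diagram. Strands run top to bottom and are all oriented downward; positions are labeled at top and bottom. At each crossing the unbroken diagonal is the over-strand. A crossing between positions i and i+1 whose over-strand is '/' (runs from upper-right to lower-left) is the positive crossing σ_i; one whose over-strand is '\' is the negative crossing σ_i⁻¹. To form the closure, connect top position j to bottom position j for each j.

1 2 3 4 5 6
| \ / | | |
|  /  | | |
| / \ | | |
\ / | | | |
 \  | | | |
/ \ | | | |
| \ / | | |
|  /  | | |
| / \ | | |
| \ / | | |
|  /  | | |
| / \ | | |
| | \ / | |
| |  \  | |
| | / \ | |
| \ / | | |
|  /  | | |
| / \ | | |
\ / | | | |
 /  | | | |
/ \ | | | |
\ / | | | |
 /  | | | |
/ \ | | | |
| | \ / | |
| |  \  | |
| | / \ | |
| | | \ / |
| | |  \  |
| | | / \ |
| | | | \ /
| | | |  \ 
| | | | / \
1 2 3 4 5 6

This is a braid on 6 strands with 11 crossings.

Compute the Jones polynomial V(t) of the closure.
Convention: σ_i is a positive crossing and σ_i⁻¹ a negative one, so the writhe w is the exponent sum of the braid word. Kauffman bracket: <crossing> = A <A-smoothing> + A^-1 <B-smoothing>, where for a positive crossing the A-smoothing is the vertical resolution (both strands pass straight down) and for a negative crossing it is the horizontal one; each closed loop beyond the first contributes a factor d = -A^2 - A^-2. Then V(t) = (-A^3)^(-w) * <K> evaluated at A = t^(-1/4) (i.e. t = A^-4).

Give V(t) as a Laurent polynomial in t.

Reading the diagram top to bottom ('/'-over between positions i,i+1 = s_i, '\'-over = s_i^-1): braid word = s2 s1^-1 s2 s2 s3^-1 s2 s1 s1 s3^-1 s4^-1 s5^-1.
The presented braid s2 s1^-1 s2 s2 s3^-1 s2 s1 s1 s3^-1 s4^-1 s5^-1 on 6 strands reduces by inverse Markov moves (closure unchanged at each step):
  Destabilize: the word has the form β·s5^-1 where s5^-1 occurs only as the final letter (β ∈ B_5); drop it and the last strand → 5 strands.
  Destabilize: the word has the form β·s4^-1 where s4^-1 occurs only as the final letter (β ∈ B_4); drop it and the last strand → 4 strands.
Reduced to β = s2 s1^-1 s2 s2 s3^-1 s2 s1 s1 s3^-1 on 4 strands, 9 crossings.
Compute on β:
Braid: s2 s1^-1 s2 s2 s3^-1 s2 s1 s1 s3^-1 on 4 strands, 9 crossings.
Writhe w = (#positive) - (#negative) = 6 - 3 = 3.
Enumerate smoothing states for the bracket polynomial. There are 2^9 = 512 states.
For each crossing: s=0 is the vertical smoothing, s=1 horizontal. Crossing k contributes A^(sign_k * (1 - 2*s_k)); loop factor d = -A^2 - A^-2.
Tabulate the states by total A-exponent and number of loops L (A-exp: L × count):
  A^9: L=3 ×1
  A^7: L=2 ×6, L=4 ×3
  A^5: L=1 ×11, L=3 ×24, L=5 ×1
  A^3: L=2 ×68, L=4 ×16
  A^1: L=1 ×38, L=3 ×85, L=5 ×3
  A^-1: L=2 ×77, L=4 ×49
  A^-3: L=3 ×69, L=5 ×15
  A^-5: L=4 ×34, L=6 ×2
  A^-7: L=5 ×9
  A^-9: L=6 ×1
Each group contributes A^e * Σ count * d^(L-1):
Powers of d = -A^2 - A^-2: d^2 = A^4 + 2 + A^-4; d^3 = -A^6 - 3*A^2 - 3*A^-2 - A^-6; d^4 = A^8 + 4*A^4 + 6 + 4*A^-4 + A^-8; d^5 = -A^10 - 5*A^6 - 10*A^2 - 10*A^-2 - 5*A^-6 - A^-10.
  A^9 * (d^2) = A^13 + 2*A^9 + A^5
  A^7 * (6*d + 3*d^3) = -3*A^13 - 15*A^9 - 15*A^5 - 3*A
  A^5 * (11 + 24*d^2 + d^4) = A^13 + 28*A^9 + 65*A^5 + 28*A + A^-3
  A^3 * (68*d + 16*d^3) = -16*A^9 - 116*A^5 - 116*A - 16*A^-3
  A^1 * (38 + 85*d^2 + 3*d^4) = 3*A^9 + 97*A^5 + 226*A + 97*A^-3 + 3*A^-7
  A^-1 * (77*d + 49*d^3) = -49*A^5 - 224*A - 224*A^-3 - 49*A^-7
  A^-3 * (69*d^2 + 15*d^4) = 15*A^5 + 129*A + 228*A^-3 + 129*A^-7 + 15*A^-11
  A^-5 * (34*d^3 + 2*d^5) = -2*A^5 - 44*A - 122*A^-3 - 122*A^-7 - 44*A^-11 - 2*A^-15
  A^-7 * (9*d^4) = 9*A + 36*A^-3 + 54*A^-7 + 36*A^-11 + 9*A^-15
  A^-9 * (d^5) = -A - 5*A^-3 - 10*A^-7 - 10*A^-11 - 5*A^-15 - A^-19
Summing the groups: <K> = -A^13 + 2*A^9 - 4*A^5 + 4*A - 5*A^-3 + 5*A^-7 - 3*A^-11 + 2*A^-15 - A^-19
Normalise by the writhe: (-A^3)^(-w) = (-A^3)^(-3) = -A^-9, so f(A) = -A^-9 * <K> = A^4 - 2 + 4*A^-4 - 4*A^-8 + 5*A^-12 - 5*A^-16 + 3*A^-20 - 2*A^-24 + A^-28.
Substitute A = t^(-1/4), i.e. A^e → t^(-e/4): V(t) = t^7 - 2*t^6 + 3*t^5 - 5*t^4 + 5*t^3 - 4*t^2 + 4*t - 2 + t^-1

Answer: t^7 - 2*t^6 + 3*t^5 - 5*t^4 + 5*t^3 - 4*t^2 + 4*t - 2 + t^-1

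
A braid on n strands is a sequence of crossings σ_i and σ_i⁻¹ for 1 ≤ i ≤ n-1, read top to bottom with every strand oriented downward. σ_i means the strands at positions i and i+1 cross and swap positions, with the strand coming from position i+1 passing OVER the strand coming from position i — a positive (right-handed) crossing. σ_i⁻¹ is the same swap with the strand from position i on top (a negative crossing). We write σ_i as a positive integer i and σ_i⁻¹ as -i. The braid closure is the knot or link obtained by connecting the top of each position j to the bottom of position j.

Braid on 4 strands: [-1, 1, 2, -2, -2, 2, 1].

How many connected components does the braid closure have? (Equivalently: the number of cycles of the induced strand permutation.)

3

Derivation:
Track the strand permutation on 4 strands, starting from identity.
  step 1: s1^-1 swaps positions 1,2 -> [2 1 3 4]
  step 2: s1 swaps positions 1,2 -> [1 2 3 4]
  step 3: s2 swaps positions 2,3 -> [1 3 2 4]
  step 4: s2^-1 swaps positions 2,3 -> [1 2 3 4]
  step 5: s2^-1 swaps positions 2,3 -> [1 3 2 4]
  step 6: s2 swaps positions 2,3 -> [1 2 3 4]
  step 7: s1 swaps positions 1,2 -> [2 1 3 4]
Final permutation (position -> original strand): [2 1 3 4]
Closure components = cycle count of this permutation = 3.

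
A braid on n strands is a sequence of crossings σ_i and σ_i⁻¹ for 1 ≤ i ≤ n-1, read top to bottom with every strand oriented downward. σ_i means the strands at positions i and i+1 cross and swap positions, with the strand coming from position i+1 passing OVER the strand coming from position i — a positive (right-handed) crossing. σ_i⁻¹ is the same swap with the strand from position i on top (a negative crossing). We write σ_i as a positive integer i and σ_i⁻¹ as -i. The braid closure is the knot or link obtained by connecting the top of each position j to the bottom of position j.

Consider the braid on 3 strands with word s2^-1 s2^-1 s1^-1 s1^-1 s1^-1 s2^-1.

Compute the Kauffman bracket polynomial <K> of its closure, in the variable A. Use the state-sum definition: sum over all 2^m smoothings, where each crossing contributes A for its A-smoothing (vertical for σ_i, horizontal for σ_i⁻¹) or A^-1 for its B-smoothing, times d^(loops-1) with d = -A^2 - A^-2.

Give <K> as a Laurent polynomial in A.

A^14 - 2*A^10 + A^6 - 2*A^2 + 2*A^-2 + A^-10

Derivation:
Braid: s2^-1 s2^-1 s1^-1 s1^-1 s1^-1 s2^-1 on 3 strands, 6 crossings.
Writhe w = (#positive) - (#negative) = 0 - 6 = -6.
State-sum expansion of <K>. There are 2^6 = 64 states.
Smooth each crossing (0=||, 1=⌣⌢); contribution A^(Σ sign_k(1-2s_k)) * d^(L-1).
Tabulate the states by total A-exponent and number of loops L (A-exp: L × count):
  A^6: L=5 ×1
  A^4: L=4 ×6
  A^2: L=3 ×15
  A^0: L=2 ×18, L=4 ×2
  A^-2: L=1 ×9, L=3 ×6
  A^-4: L=2 ×6
  A^-6: L=3 ×1
Each group contributes A^e * Σ count * d^(L-1):
Powers of d = -A^2 - A^-2: d^2 = A^4 + 2 + A^-4; d^3 = -A^6 - 3*A^2 - 3*A^-2 - A^-6; d^4 = A^8 + 4*A^4 + 6 + 4*A^-4 + A^-8.
  A^6 * (d^4) = A^14 + 4*A^10 + 6*A^6 + 4*A^2 + A^-2
  A^4 * (6*d^3) = -6*A^10 - 18*A^6 - 18*A^2 - 6*A^-2
  A^2 * (15*d^2) = 15*A^6 + 30*A^2 + 15*A^-2
  A^0 * (18*d + 2*d^3) = -2*A^6 - 24*A^2 - 24*A^-2 - 2*A^-6
  A^-2 * (9 + 6*d^2) = 6*A^2 + 21*A^-2 + 6*A^-6
  A^-4 * (6*d) = -6*A^-2 - 6*A^-6
  A^-6 * (d^2) = A^-2 + 2*A^-6 + A^-10
Summing the groups: <K> = A^14 - 2*A^10 + A^6 - 2*A^2 + 2*A^-2 + A^-10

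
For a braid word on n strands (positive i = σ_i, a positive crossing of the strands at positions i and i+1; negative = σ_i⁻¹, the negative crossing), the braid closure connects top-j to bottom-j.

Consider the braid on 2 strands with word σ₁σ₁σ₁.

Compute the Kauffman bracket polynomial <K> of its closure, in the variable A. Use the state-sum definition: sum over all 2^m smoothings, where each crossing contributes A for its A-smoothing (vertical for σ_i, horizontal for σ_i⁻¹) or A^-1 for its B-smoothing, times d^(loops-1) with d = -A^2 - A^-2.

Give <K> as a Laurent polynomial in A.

-A^5 - A^-3 + A^-7

Derivation:
Braid: s1 s1 s1 on 2 strands, 3 crossings.
Writhe w = (#positive) - (#negative) = 3 - 0 = 3.
Enumerate smoothing states for the bracket polynomial. There are 2^3 = 8 states.
Each crossing splits two ways (0=vertical, 1=horizontal). The state's weight is A^(#A-smoothings - #B-smoothings) * d^(loops - 1).
  state 000: A-exp=+3, loops=2, term = A^3 * d^1
  state 001: A-exp=+1, loops=1, term = A^1 * d^0
  state 010: A-exp=+1, loops=1, term = A^1 * d^0
  state 011: A-exp=-1, loops=2, term = A^-1 * d^1
  state 100: A-exp=+1, loops=1, term = A^1 * d^0
  state 101: A-exp=-1, loops=2, term = A^-1 * d^1
  state 110: A-exp=-1, loops=2, term = A^-1 * d^1
  state 111: A-exp=-3, loops=3, term = A^-3 * d^2
Collect the terms by A-exponent (count of states per loop number):
Powers of d = -A^2 - A^-2: d^2 = A^4 + 2 + A^-4.
  A^3 * (d) = -A^5 - A
  A^1 * (3) = 3*A
  A^-1 * (3*d) = -3*A - 3*A^-3
  A^-3 * (d^2) = A + 2*A^-3 + A^-7
Summing the groups: <K> = -A^5 - A^-3 + A^-7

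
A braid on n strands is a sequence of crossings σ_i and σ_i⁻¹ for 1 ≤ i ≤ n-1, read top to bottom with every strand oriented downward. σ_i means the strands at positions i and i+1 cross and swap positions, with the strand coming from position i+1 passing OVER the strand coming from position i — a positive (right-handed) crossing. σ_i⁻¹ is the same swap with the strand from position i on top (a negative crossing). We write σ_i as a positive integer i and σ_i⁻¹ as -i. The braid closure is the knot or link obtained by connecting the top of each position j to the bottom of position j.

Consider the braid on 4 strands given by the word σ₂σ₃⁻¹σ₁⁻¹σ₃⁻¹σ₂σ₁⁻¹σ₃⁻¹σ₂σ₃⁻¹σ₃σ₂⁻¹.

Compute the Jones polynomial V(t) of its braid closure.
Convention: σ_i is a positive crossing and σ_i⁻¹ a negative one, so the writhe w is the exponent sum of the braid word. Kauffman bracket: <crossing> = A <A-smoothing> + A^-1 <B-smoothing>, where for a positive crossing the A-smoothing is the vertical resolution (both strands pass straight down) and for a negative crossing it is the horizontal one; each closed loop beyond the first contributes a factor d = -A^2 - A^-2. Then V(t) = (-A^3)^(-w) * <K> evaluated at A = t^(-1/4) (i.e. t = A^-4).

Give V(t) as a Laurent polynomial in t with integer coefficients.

t - 2 + 3*t^-1 - 3*t^-2 + 4*t^-3 - 3*t^-4 + 2*t^-5 - t^-6

Derivation:
The presented braid s2 s3^-1 s1^-1 s3^-1 s2 s1^-1 s3^-1 s2 s3^-1 s3 s2^-1 on 4 strands reduces by inverse Markov moves (closure unchanged at each step):
  Deconjugate: the word is γ·β·γ⁻¹ with γ = s2 s3^-1 (prefix) and γ⁻¹ = s3 s2^-1 (suffix); strip both.
Reduced to β = s1^-1 s3^-1 s2 s1^-1 s3^-1 s2 s3^-1 on 4 strands, 7 crossings.
Compute on β:
Braid: s1^-1 s3^-1 s2 s1^-1 s3^-1 s2 s3^-1 on 4 strands, 7 crossings.
Writhe w = (#positive) - (#negative) = 2 - 5 = -3.
State-sum expansion of <K>. There are 2^7 = 128 states.
For each crossing: s=0 is the vertical smoothing, s=1 horizontal. Crossing k contributes A^(sign_k * (1 - 2*s_k)); loop factor d = -A^2 - A^-2.
Tabulate the states by total A-exponent and number of loops L (A-exp: L × count):
  A^7: L=5 ×1
  A^5: L=4 ×7
  A^3: L=3 ×20, L=5 ×1
  A^1: L=2 ×29, L=4 ×6
  A^-1: L=1 ×19, L=3 ×16
  A^-3: L=2 ×19, L=4 ×2
  A^-5: L=3 ×7
  A^-7: L=4 ×1
Each group contributes A^e * Σ count * d^(L-1):
Powers of d = -A^2 - A^-2: d^2 = A^4 + 2 + A^-4; d^3 = -A^6 - 3*A^2 - 3*A^-2 - A^-6; d^4 = A^8 + 4*A^4 + 6 + 4*A^-4 + A^-8.
  A^7 * (d^4) = A^15 + 4*A^11 + 6*A^7 + 4*A^3 + A^-1
  A^5 * (7*d^3) = -7*A^11 - 21*A^7 - 21*A^3 - 7*A^-1
  A^3 * (20*d^2 + d^4) = A^11 + 24*A^7 + 46*A^3 + 24*A^-1 + A^-5
  A^1 * (29*d + 6*d^3) = -6*A^7 - 47*A^3 - 47*A^-1 - 6*A^-5
  A^-1 * (19 + 16*d^2) = 16*A^3 + 51*A^-1 + 16*A^-5
  A^-3 * (19*d + 2*d^3) = -2*A^3 - 25*A^-1 - 25*A^-5 - 2*A^-9
  A^-5 * (7*d^2) = 7*A^-1 + 14*A^-5 + 7*A^-9
  A^-7 * (d^3) = -A^-1 - 3*A^-5 - 3*A^-9 - A^-13
Summing the groups: <K> = A^15 - 2*A^11 + 3*A^7 - 4*A^3 + 3*A^-1 - 3*A^-5 + 2*A^-9 - A^-13
Normalise by the writhe: (-A^3)^(-w) = (-A^3)^(3) = -A^9, so f(A) = -A^9 * <K> = -A^24 + 2*A^20 - 3*A^16 + 4*A^12 - 3*A^8 + 3*A^4 - 2 + A^-4.
Substitute A = t^(-1/4), i.e. A^e → t^(-e/4): V(t) = t - 2 + 3*t^-1 - 3*t^-2 + 4*t^-3 - 3*t^-4 + 2*t^-5 - t^-6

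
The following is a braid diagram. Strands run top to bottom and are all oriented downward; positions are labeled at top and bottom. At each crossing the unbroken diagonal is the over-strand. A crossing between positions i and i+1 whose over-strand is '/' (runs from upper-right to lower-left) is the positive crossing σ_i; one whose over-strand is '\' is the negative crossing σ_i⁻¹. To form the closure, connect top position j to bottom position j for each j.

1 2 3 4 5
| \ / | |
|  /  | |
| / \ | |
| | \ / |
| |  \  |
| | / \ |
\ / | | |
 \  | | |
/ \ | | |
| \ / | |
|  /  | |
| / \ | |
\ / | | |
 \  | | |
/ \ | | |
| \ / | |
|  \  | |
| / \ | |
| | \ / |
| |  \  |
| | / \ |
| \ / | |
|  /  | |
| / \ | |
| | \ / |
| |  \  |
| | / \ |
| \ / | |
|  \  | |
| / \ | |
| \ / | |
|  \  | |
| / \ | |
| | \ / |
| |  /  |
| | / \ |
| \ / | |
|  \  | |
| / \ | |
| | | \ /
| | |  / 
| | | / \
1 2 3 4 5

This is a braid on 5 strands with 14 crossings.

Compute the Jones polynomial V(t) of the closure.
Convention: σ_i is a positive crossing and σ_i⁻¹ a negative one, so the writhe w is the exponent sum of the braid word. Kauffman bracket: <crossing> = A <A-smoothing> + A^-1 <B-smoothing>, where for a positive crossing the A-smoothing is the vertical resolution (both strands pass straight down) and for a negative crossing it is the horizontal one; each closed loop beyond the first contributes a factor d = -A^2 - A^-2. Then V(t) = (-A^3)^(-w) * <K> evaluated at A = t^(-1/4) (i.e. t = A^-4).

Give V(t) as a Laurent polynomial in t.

t^-1 - 2*t^-2 + 3*t^-3 - 2*t^-4 + 3*t^-5 - 2*t^-6 + t^-7 - t^-8

Derivation:
Reading the diagram top to bottom ('/'-over between positions i,i+1 = s_i, '\'-over = s_i^-1): braid word = s2 s3^-1 s1^-1 s2 s1^-1 s2^-1 s3^-1 s2 s3^-1 s2^-1 s2^-1 s3 s2^-1 s4.
The presented braid s2 s3^-1 s1^-1 s2 s1^-1 s2^-1 s3^-1 s2 s3^-1 s2^-1 s2^-1 s3 s2^-1 s4 on 5 strands reduces by inverse Markov moves (closure unchanged at each step):
  Destabilize: the word has the form β·s4 where s4 occurs only as the final letter (β ∈ B_4); drop it and the last strand → 4 strands.
  Deconjugate: the word is γ·β·γ⁻¹ with γ = s2 s3^-1 (prefix) and γ⁻¹ = s3 s2^-1 (suffix); strip both.
Reduced to β = s1^-1 s2 s1^-1 s2^-1 s3^-1 s2 s3^-1 s2^-1 s2^-1 on 4 strands, 9 crossings.
Compute on β:
Braid: s1^-1 s2 s1^-1 s2^-1 s3^-1 s2 s3^-1 s2^-1 s2^-1 on 4 strands, 9 crossings.
Writhe w = (#positive) - (#negative) = 2 - 7 = -5.
State-sum expansion of <K>. There are 2^9 = 512 states.
Smooth each crossing (0=||, 1=⌣⌢); contribution A^(Σ sign_k(1-2s_k)) * d^(L-1).
Tabulate the states by total A-exponent and number of loops L (A-exp: L × count):
  A^9: L=5 ×1
  A^7: L=4 ×9
  A^5: L=3 ×30, L=5 ×6
  A^3: L=2 ×45, L=4 ×37, L=6 ×2
  A^1: L=1 ×27, L=3 ×78, L=5 ×21
  A^-1: L=2 ×67, L=4 ×53, L=6 ×6
  A^-3: L=1 ×12, L=3 ×53, L=5 ×18, L=7 ×1
  A^-5: L=2 ×14, L=4 ×19, L=6 ×3
  A^-7: L=3 ×6, L=5 ×3
  A^-9: L=4 ×1
Each group contributes A^e * Σ count * d^(L-1):
Powers of d = -A^2 - A^-2: d^2 = A^4 + 2 + A^-4; d^3 = -A^6 - 3*A^2 - 3*A^-2 - A^-6; d^4 = A^8 + 4*A^4 + 6 + 4*A^-4 + A^-8; d^5 = -A^10 - 5*A^6 - 10*A^2 - 10*A^-2 - 5*A^-6 - A^-10; d^6 = A^12 + 6*A^8 + 15*A^4 + 20 + 15*A^-4 + 6*A^-8 + A^-12.
  A^9 * (d^4) = A^17 + 4*A^13 + 6*A^9 + 4*A^5 + A
  A^7 * (9*d^3) = -9*A^13 - 27*A^9 - 27*A^5 - 9*A
  A^5 * (30*d^2 + 6*d^4) = 6*A^13 + 54*A^9 + 96*A^5 + 54*A + 6*A^-3
  A^3 * (45*d + 37*d^3 + 2*d^5) = -2*A^13 - 47*A^9 - 176*A^5 - 176*A - 47*A^-3 - 2*A^-7
  A^1 * (27 + 78*d^2 + 21*d^4) = 21*A^9 + 162*A^5 + 309*A + 162*A^-3 + 21*A^-7
  A^-1 * (67*d + 53*d^3 + 6*d^5) = -6*A^9 - 83*A^5 - 286*A - 286*A^-3 - 83*A^-7 - 6*A^-11
  A^-3 * (12 + 53*d^2 + 18*d^4 + d^6) = A^9 + 24*A^5 + 140*A + 246*A^-3 + 140*A^-7 + 24*A^-11 + A^-15
  A^-5 * (14*d + 19*d^3 + 3*d^5) = -3*A^5 - 34*A - 101*A^-3 - 101*A^-7 - 34*A^-11 - 3*A^-15
  A^-7 * (6*d^2 + 3*d^4) = 3*A + 18*A^-3 + 30*A^-7 + 18*A^-11 + 3*A^-15
  A^-9 * (d^3) = -A^-3 - 3*A^-7 - 3*A^-11 - A^-15
Summing the groups: <K> = A^17 - A^13 + 2*A^9 - 3*A^5 + 2*A - 3*A^-3 + 2*A^-7 - A^-11
Normalise by the writhe: (-A^3)^(-w) = (-A^3)^(5) = -A^15, so f(A) = -A^15 * <K> = -A^32 + A^28 - 2*A^24 + 3*A^20 - 2*A^16 + 3*A^12 - 2*A^8 + A^4.
Substitute A = t^(-1/4), i.e. A^e → t^(-e/4): V(t) = t^-1 - 2*t^-2 + 3*t^-3 - 2*t^-4 + 3*t^-5 - 2*t^-6 + t^-7 - t^-8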